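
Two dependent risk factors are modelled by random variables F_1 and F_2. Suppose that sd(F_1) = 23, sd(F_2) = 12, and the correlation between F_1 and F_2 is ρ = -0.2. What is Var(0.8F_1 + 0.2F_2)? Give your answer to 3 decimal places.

Var(F_1) = (23)² = 529;  Var(F_2) = (12)² = 144
Cov(F_1,F_2) = ρ·sd(F_1)·sd(F_2) = -0.2·23·12 = -55.2
Var(0.8F_1 + 0.2F_2) = (0.8)²·Var(F_1) + (0.2)²·Var(F_2) + 2·(0.8)·(0.2)·Cov(F_1,F_2)
= 0.64·529 + 0.04·144 + 0.32·-55.2 = 326.656

326.656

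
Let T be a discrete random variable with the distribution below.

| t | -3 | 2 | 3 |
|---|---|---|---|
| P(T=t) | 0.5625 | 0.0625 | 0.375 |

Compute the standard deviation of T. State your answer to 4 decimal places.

2.9148

E[T] = (-3)(0.5625) + (2)(0.0625) + (3)(0.375) = -0.4375
E[T²] = (-3)²(0.5625) + (2)²(0.0625) + (3)²(0.375) = 8.6875
V(T) = E[T²] − (E[T])² = 8.6875 − (-0.4375)² = 8.49609375
σ(T) = √8.49609375 ≈ 2.9148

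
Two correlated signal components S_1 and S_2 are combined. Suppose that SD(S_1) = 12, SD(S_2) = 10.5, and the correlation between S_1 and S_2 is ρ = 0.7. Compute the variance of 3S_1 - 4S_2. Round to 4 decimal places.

Var(S_1) = (12)² = 144;  Var(S_2) = (10.5)² = 110.25
Cov(S_1,S_2) = ρ·SD(S_1)·SD(S_2) = 0.7·12·10.5 = 88.2
Var(3S_1 - 4S_2) = (3)²·Var(S_1) + (-4)²·Var(S_2) + 2·(3)·(-4)·Cov(S_1,S_2)
= 9·144 + 16·110.25 + -24·88.2 = 943.2

943.2000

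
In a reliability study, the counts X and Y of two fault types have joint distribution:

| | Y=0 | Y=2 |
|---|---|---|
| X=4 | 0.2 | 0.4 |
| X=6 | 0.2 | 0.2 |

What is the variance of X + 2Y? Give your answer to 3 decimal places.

4.160

E[X] = 4.8,  E[Y] = 1.2,  E[XY] = 5.6
Var(X) = 24 − (4.8)² = 0.96;  Var(Y) = 2.4 − (1.2)² = 0.96
cov(X,Y) = 5.6 − (4.8)(1.2) = -0.16
Var(X + 2Y) = (1)²·0.96 + (2)²·0.96 + 2·(1)·(2)·-0.16 = 4.16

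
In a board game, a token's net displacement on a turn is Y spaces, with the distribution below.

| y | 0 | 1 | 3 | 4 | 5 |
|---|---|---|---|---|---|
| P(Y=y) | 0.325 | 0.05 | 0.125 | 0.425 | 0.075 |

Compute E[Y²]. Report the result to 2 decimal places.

9.85

E[Y²] = (0)²(0.325) + (1)²(0.05) + (3)²(0.125) + (4)²(0.425) + (5)²(0.075) = 9.85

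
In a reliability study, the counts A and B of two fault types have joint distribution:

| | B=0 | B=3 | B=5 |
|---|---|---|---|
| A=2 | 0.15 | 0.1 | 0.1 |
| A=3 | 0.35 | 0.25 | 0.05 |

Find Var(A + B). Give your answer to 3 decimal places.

E[A] = 2.65,  E[B] = 1.8,  E[AB] = 4.6
Var(A) = 7.25 − (2.65)² = 0.2275;  Var(B) = 6.9 − (1.8)² = 3.66
cov(A,B) = 4.6 − (2.65)(1.8) = -0.17
Var(A + B) = (1)²·0.2275 + (1)²·3.66 + 2·(1)·(1)·-0.17 = 3.5475

3.548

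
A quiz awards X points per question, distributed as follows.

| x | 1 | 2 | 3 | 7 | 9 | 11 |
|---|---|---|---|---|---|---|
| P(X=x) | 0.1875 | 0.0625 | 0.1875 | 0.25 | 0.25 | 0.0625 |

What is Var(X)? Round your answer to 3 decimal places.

E[X] = (1)(0.1875) + (2)(0.0625) + (3)(0.1875) + (7)(0.25) + (9)(0.25) + (11)(0.0625) = 5.5625
E[X²] = (1)²(0.1875) + (2)²(0.0625) + (3)²(0.1875) + (7)²(0.25) + (9)²(0.25) + (11)²(0.0625) = 42.1875
Var(X) = E[X²] − (E[X])² = 42.1875 − (5.5625)² = 11.24609375

11.246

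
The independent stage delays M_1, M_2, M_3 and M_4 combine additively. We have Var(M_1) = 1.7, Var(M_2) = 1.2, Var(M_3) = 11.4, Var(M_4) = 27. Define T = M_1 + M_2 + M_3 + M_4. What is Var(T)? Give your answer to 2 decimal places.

By independence, Var(T) = (1)²Var(M_1) + (1)²Var(M_2) + (1)²Var(M_3) + (1)²Var(M_4)
= (1)²·1.7 + (1)²·1.2 + (1)²·11.4 + (1)²·27 = 41.3

41.30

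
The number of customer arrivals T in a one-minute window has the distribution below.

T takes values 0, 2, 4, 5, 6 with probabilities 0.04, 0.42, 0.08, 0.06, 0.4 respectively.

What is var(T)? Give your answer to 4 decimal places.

3.9604

E[T] = (0)(0.04) + (2)(0.42) + (4)(0.08) + (5)(0.06) + (6)(0.4) = 3.86
E[T²] = (0)²(0.04) + (2)²(0.42) + (4)²(0.08) + (5)²(0.06) + (6)²(0.4) = 18.86
var(T) = E[T²] − (E[T])² = 18.86 − (3.86)² = 3.9604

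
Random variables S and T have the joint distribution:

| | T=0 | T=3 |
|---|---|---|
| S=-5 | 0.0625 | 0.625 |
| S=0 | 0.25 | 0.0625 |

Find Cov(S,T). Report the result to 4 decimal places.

E[S] = -3.4375,  E[T] = 2.0625
E[ST] = -9.375
Cov(S,T) = E[ST] − E[S]E[T] = -9.375 − (-3.4375)(2.0625) = -2.28515625

-2.2852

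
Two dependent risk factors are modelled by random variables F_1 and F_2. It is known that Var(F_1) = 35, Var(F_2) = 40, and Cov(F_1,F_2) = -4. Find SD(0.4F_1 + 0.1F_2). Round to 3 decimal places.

Var(0.4F_1 + 0.1F_2) = (0.4)²·Var(F_1) + (0.1)²·Var(F_2) + 2·(0.4)·(0.1)·Cov(F_1,F_2)
= 0.16·35 + 0.01·40 + 0.08·-4 = 5.68
SD(0.4F_1 + 0.1F_2) = √5.68 ≈ 2.383

2.383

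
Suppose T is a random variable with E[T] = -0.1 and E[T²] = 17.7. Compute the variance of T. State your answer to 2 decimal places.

var(T) = 17.7 − (-0.1)² = 17.69

17.69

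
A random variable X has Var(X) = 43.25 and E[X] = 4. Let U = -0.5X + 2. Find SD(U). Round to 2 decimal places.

3.29

Var(-0.5X + 2) = (-0.5)²·43.25 = 10.8125
SD(U) = √10.8125 ≈ 3.29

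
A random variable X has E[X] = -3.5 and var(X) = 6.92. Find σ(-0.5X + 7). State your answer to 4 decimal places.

var(-0.5X + 7) = (-0.5)²·6.92 = 1.73
σ(-0.5X + 7) = √1.73 ≈ 1.3153

1.3153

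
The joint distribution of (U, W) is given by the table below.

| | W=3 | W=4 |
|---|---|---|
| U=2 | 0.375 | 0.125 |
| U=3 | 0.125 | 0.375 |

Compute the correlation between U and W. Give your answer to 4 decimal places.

0.5000

E[U] = 2.5,  E[W] = 3.5
E[UW] = 8.875
cov(U,W) = E[UW] − E[U]E[W] = 8.875 − (2.5)(3.5) = 0.125
Var(U) = 0.25,  Var(W) = 0.25
ρ = 0.125 / √(0.25·0.25) ≈ 0.5000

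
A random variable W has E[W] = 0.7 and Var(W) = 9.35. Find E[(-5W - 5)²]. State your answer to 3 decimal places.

306.000

E[-5W - 5] = -5·0.7 − 5 = -8.5
Var(-5W - 5) = (-5)²·9.35 = 233.75
E[(-5W - 5)²] = Var((-5W - 5)) + (E[(-5W - 5)])² = 233.75 + (-8.5)² = 306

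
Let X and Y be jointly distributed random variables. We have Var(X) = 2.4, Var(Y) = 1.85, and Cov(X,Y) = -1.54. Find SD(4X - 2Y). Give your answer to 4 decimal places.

8.3929

Var(4X - 2Y) = (4)²·Var(X) + (-2)²·Var(Y) + 2·(4)·(-2)·Cov(X,Y)
= 16·2.4 + 4·1.85 + -16·-1.54 = 70.44
SD(4X - 2Y) = √70.44 ≈ 8.3929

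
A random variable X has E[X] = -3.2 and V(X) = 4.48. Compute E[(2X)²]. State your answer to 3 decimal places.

E[2X] = 2·-3.2 = -6.4
V(2X) = (2)²·4.48 = 17.92
E[(2X)²] = V((2X)) + (E[(2X)])² = 17.92 + (-6.4)² = 58.88

58.880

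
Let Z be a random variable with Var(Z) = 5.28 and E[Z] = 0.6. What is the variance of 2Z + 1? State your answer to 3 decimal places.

21.120

Var(2Z + 1) = (2)²·Var(Z) = 4·5.28 = 21.12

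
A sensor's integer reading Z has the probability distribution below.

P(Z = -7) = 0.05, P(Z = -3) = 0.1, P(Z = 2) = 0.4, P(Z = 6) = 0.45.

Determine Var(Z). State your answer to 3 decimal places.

13.028

E[Z] = (-7)(0.05) + (-3)(0.1) + (2)(0.4) + (6)(0.45) = 2.85
E[Z²] = (-7)²(0.05) + (-3)²(0.1) + (2)²(0.4) + (6)²(0.45) = 21.15
Var(Z) = E[Z²] − (E[Z])² = 21.15 − (2.85)² = 13.0275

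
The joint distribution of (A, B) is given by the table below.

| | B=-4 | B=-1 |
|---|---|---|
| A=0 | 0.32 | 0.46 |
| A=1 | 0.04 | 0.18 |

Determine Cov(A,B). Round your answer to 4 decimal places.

0.1176

E[A] = 0.22,  E[B] = -2.08
E[AB] = -0.34
Cov(A,B) = E[AB] − E[A]E[B] = -0.34 − (0.22)(-2.08) = 0.1176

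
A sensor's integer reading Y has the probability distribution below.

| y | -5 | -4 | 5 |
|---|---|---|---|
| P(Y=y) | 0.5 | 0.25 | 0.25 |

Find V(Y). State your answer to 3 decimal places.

E[Y] = (-5)(0.5) + (-4)(0.25) + (5)(0.25) = -2.25
E[Y²] = (-5)²(0.5) + (-4)²(0.25) + (5)²(0.25) = 22.75
V(Y) = E[Y²] − (E[Y])² = 22.75 − (-2.25)² = 17.6875

17.688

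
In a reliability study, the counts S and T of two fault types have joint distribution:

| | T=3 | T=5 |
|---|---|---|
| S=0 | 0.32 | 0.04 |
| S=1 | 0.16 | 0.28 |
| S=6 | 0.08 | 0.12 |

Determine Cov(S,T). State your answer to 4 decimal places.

0.5568

E[S] = 1.64,  E[T] = 3.88
E[ST] = 6.92
Cov(S,T) = E[ST] − E[S]E[T] = 6.92 − (1.64)(3.88) = 0.5568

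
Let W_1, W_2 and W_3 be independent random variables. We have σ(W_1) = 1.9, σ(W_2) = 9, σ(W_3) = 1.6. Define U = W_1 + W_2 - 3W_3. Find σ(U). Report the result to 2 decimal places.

10.38

V(W_1) = 3.61, V(W_2) = 81, V(W_3) = 2.56
By independence, V(U) = (1)²V(W_1) + (1)²V(W_2) + (-3)²V(W_3)
= (1)²·3.61 + (1)²·81 + (-3)²·2.56 = 107.65
σ(U) = √107.65 ≈ 10.38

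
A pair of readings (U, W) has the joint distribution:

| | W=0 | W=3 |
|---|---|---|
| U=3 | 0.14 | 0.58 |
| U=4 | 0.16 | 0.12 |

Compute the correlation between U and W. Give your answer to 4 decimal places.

E[U] = 3.28,  E[W] = 2.1
E[UW] = 6.66
Cov(U,W) = E[UW] − E[U]E[W] = 6.66 − (3.28)(2.1) = -0.228
V(U) = 0.2016,  V(W) = 1.89
ρ = -0.228 / √(0.2016·1.89) ≈ -0.3694

-0.3694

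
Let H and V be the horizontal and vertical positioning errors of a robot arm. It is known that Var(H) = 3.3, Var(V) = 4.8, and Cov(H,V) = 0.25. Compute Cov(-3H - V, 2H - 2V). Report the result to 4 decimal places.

Cov(-3H - V, 2H - 2V) = (-3)(2)Var(H) + (-1)(-2)Var(V) + [(-3)(-2) + (-1)(2)]Cov(H,V)
= -6·3.3 + 2·4.8 + 4·0.25 = -9.2

-9.2000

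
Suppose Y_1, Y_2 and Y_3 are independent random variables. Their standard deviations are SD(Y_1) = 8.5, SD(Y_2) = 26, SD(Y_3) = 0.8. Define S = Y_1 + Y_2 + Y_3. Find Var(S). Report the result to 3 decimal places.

748.890

Var(Y_1) = 72.25, Var(Y_2) = 676, Var(Y_3) = 0.64
By independence, Var(S) = (1)²Var(Y_1) + (1)²Var(Y_2) + (1)²Var(Y_3)
= (1)²·72.25 + (1)²·676 + (1)²·0.64 = 748.89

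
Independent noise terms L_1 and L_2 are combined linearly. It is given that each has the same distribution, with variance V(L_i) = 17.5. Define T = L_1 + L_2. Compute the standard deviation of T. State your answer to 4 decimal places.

5.9161

By independence, V(T) = (1)²V(L_1) + (1)²V(L_2)
= (1)²·17.5 + (1)²·17.5 = 35
SD(T) = √35 ≈ 5.9161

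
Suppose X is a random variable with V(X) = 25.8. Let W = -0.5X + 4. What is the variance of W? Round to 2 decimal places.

V(-0.5X + 4) = (-0.5)²·V(X) = 0.25·25.8 = 6.45

6.45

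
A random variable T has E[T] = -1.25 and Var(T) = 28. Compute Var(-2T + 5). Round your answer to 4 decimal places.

112.0000

Var(-2T + 5) = (-2)²·Var(T) = 4·28 = 112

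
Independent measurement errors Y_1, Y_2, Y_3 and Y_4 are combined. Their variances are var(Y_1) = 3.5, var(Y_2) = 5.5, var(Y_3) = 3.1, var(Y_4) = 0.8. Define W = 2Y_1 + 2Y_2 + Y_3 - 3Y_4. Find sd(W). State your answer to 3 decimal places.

By independence, var(W) = (2)²var(Y_1) + (2)²var(Y_2) + (1)²var(Y_3) + (-3)²var(Y_4)
= (2)²·3.5 + (2)²·5.5 + (1)²·3.1 + (-3)²·0.8 = 46.3
sd(W) = √46.3 ≈ 6.804

6.804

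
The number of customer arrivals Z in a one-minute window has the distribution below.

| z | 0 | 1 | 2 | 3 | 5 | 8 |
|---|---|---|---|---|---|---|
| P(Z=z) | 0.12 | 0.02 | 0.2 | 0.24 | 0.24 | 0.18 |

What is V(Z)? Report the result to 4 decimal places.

E[Z] = (0)(0.12) + (1)(0.02) + (2)(0.2) + (3)(0.24) + (5)(0.24) + (8)(0.18) = 3.78
E[Z²] = (0)²(0.12) + (1)²(0.02) + (2)²(0.2) + (3)²(0.24) + (5)²(0.24) + (8)²(0.18) = 20.5
V(Z) = E[Z²] − (E[Z])² = 20.5 − (3.78)² = 6.2116

6.2116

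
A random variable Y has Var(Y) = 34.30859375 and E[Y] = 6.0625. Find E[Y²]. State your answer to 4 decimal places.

71.0625

E[Y²] = Var(Y) + (E[Y])² = 34.30859375 + (6.0625)² = 71.0625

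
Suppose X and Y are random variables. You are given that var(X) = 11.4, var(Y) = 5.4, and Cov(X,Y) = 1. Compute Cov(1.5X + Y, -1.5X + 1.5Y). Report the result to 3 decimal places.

Cov(1.5X + Y, -1.5X + 1.5Y) = (1.5)(-1.5)var(X) + (1)(1.5)var(Y) + [(1.5)(1.5) + (1)(-1.5)]Cov(X,Y)
= -2.25·11.4 + 1.5·5.4 + 0.75·1 = -16.8

-16.800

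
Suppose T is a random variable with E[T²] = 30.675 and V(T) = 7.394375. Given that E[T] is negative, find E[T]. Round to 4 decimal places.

-4.8250

(E[T])² = E[T²] − V(T) = 30.675 − 7.394375 = 23.280625
E[T] = −√23.280625 = -4.825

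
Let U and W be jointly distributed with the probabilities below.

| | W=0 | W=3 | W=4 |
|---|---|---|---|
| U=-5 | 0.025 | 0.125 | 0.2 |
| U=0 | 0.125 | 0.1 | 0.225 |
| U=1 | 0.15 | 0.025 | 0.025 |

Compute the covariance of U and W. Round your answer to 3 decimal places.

-1.748

E[U] = -1.55,  E[W] = 2.55
E[UW] = -5.7
Cov(U,W) = E[UW] − E[U]E[W] = -5.7 − (-1.55)(2.55) = -1.7475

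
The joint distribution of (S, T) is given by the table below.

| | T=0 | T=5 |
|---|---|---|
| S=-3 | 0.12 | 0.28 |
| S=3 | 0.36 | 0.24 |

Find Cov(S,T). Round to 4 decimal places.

-2.1600

E[S] = 0.6,  E[T] = 2.6
E[ST] = -0.6
Cov(S,T) = E[ST] − E[S]E[T] = -0.6 − (0.6)(2.6) = -2.16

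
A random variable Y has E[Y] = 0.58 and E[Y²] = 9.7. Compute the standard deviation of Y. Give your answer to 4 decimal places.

3.0600

var(Y) = 9.7 − (0.58)² = 9.3636
SD(Y) = √9.3636 ≈ 3.0600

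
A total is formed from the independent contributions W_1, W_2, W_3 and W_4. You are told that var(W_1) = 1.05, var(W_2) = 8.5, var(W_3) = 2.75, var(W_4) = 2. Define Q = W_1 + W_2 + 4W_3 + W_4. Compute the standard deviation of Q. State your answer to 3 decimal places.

By independence, var(Q) = (1)²var(W_1) + (1)²var(W_2) + (4)²var(W_3) + (1)²var(W_4)
= (1)²·1.05 + (1)²·8.5 + (4)²·2.75 + (1)²·2 = 55.55
SD(Q) = √55.55 ≈ 7.453

7.453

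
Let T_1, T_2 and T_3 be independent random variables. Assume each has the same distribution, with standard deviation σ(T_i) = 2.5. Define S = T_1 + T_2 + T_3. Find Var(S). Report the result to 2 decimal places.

Var(T_i) = (2.5)² = 6.25
By independence, Var(S) = (1)²Var(T_1) + (1)²Var(T_2) + (1)²Var(T_3)
= (1)²·6.25 + (1)²·6.25 + (1)²·6.25 = 18.75

18.75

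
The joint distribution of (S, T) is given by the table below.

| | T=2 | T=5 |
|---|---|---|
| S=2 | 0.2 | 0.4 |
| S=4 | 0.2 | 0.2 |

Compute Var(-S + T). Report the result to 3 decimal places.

E[S] = 2.8,  E[T] = 3.8,  E[ST] = 10.4
Var(S) = 8.8 − (2.8)² = 0.96;  Var(T) = 16.6 − (3.8)² = 2.16
Cov(S,T) = 10.4 − (2.8)(3.8) = -0.24
Var(-S + T) = (-1)²·0.96 + (1)²·2.16 + 2·(-1)·(1)·-0.24 = 3.6

3.600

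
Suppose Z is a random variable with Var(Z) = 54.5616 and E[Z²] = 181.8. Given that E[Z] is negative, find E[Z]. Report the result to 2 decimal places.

(E[Z])² = E[Z²] − Var(Z) = 181.8 − 54.5616 = 127.2384
E[Z] = −√127.2384 = -11.28

-11.28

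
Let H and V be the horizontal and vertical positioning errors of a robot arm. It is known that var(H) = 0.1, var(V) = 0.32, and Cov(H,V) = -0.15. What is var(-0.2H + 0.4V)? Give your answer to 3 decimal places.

var(-0.2H + 0.4V) = (-0.2)²·var(H) + (0.4)²·var(V) + 2·(-0.2)·(0.4)·Cov(H,V)
= 0.04·0.1 + 0.16·0.32 + -0.16·-0.15 = 0.0792

0.079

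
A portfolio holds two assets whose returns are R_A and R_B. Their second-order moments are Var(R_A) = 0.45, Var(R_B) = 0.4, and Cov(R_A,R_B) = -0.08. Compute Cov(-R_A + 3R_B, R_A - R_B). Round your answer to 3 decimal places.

-1.970

Cov(-R_A + 3R_B, R_A - R_B) = (-1)(1)Var(R_A) + (3)(-1)Var(R_B) + [(-1)(-1) + (3)(1)]Cov(R_A,R_B)
= -1·0.45 + -3·0.4 + 4·-0.08 = -1.97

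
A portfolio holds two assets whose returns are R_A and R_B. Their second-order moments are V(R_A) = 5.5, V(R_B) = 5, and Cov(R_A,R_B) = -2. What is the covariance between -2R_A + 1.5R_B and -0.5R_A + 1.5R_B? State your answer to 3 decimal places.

Cov(-2R_A + 1.5R_B, -0.5R_A + 1.5R_B) = (-2)(-0.5)V(R_A) + (1.5)(1.5)V(R_B) + [(-2)(1.5) + (1.5)(-0.5)]Cov(R_A,R_B)
= 1·5.5 + 2.25·5 + -3.75·-2 = 24.25

24.250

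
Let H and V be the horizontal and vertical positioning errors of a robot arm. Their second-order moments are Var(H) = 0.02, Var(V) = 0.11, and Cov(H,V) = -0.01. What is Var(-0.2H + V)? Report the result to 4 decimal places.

Var(-0.2H + V) = (-0.2)²·Var(H) + (1)²·Var(V) + 2·(-0.2)·(1)·Cov(H,V)
= 0.04·0.02 + 1·0.11 + -0.4·-0.01 = 0.1148

0.1148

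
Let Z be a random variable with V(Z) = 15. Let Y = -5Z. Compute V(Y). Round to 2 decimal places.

V(-5Z) = (-5)²·V(Z) = 25·15 = 375

375.00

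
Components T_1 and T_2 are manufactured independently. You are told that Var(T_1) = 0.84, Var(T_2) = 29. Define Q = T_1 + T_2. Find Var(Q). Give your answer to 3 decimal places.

By independence, Var(Q) = (1)²Var(T_1) + (1)²Var(T_2)
= (1)²·0.84 + (1)²·29 = 29.84

29.840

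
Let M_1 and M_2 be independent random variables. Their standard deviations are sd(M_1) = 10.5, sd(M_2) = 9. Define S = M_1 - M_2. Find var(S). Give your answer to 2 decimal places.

191.25

var(M_1) = 110.25, var(M_2) = 81
By independence, var(S) = (1)²var(M_1) + (-1)²var(M_2)
= (1)²·110.25 + (-1)²·81 = 191.25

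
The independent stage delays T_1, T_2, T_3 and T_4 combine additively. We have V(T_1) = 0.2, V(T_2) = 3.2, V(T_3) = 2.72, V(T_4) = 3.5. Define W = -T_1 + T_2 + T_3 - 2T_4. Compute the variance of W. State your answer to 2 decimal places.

By independence, V(W) = (-1)²V(T_1) + (1)²V(T_2) + (1)²V(T_3) + (-2)²V(T_4)
= (-1)²·0.2 + (1)²·3.2 + (1)²·2.72 + (-2)²·3.5 = 20.12

20.12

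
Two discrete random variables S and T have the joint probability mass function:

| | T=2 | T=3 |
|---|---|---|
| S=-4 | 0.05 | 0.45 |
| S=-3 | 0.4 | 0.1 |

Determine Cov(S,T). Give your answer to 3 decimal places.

-0.175

E[S] = -3.5,  E[T] = 2.55
E[ST] = -9.1
Cov(S,T) = E[ST] − E[S]E[T] = -9.1 − (-3.5)(2.55) = -0.175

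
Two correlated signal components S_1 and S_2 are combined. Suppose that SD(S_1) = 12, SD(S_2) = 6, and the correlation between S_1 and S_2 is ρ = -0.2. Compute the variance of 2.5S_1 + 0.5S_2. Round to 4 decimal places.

var(S_1) = (12)² = 144;  var(S_2) = (6)² = 36
Cov(S_1,S_2) = ρ·SD(S_1)·SD(S_2) = -0.2·12·6 = -14.4
var(2.5S_1 + 0.5S_2) = (2.5)²·var(S_1) + (0.5)²·var(S_2) + 2·(2.5)·(0.5)·Cov(S_1,S_2)
= 6.25·144 + 0.25·36 + 2.5·-14.4 = 873

873.0000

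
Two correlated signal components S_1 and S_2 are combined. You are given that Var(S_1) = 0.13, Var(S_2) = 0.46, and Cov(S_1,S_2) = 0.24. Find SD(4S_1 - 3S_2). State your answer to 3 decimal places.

0.678

Var(4S_1 - 3S_2) = (4)²·Var(S_1) + (-3)²·Var(S_2) + 2·(4)·(-3)·Cov(S_1,S_2)
= 16·0.13 + 9·0.46 + -24·0.24 = 0.46
SD(4S_1 - 3S_2) = √0.46 ≈ 0.678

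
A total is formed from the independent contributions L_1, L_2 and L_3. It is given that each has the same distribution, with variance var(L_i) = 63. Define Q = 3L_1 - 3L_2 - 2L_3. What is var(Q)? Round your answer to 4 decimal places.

By independence, var(Q) = (3)²var(L_1) + (-3)²var(L_2) + (-2)²var(L_3)
= (3)²·63 + (-3)²·63 + (-2)²·63 = 1386

1386.0000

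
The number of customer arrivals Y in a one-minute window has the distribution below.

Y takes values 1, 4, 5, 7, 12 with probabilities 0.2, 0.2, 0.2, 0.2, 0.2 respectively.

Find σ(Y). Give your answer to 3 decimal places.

3.655

E[Y] = (1)(0.2) + (4)(0.2) + (5)(0.2) + (7)(0.2) + (12)(0.2) = 5.8
E[Y²] = (1)²(0.2) + (4)²(0.2) + (5)²(0.2) + (7)²(0.2) + (12)²(0.2) = 47
Var(Y) = E[Y²] − (E[Y])² = 47 − (5.8)² = 13.36
σ(Y) = √13.36 ≈ 3.655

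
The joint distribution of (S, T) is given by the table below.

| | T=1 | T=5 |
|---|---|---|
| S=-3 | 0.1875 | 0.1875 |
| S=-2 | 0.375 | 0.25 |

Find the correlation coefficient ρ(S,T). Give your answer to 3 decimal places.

-0.098

E[S] = -2.375,  E[T] = 2.75
E[ST] = -6.625
Cov(S,T) = E[ST] − E[S]E[T] = -6.625 − (-2.375)(2.75) = -0.09375
V(S) = 0.234375,  V(T) = 3.9375
ρ = -0.09375 / √(0.234375·3.9375) ≈ -0.098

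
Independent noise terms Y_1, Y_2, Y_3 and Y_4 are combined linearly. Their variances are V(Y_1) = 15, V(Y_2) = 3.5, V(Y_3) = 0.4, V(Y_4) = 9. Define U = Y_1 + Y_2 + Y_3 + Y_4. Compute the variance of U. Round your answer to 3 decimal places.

By independence, V(U) = (1)²V(Y_1) + (1)²V(Y_2) + (1)²V(Y_3) + (1)²V(Y_4)
= (1)²·15 + (1)²·3.5 + (1)²·0.4 + (1)²·9 = 27.9

27.900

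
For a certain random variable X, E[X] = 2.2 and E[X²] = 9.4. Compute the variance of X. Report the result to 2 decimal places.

4.56

Var(X) = 9.4 − (2.2)² = 4.56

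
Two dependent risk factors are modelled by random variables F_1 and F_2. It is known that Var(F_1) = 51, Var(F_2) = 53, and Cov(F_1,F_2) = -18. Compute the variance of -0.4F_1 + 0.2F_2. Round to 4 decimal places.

13.1600

Var(-0.4F_1 + 0.2F_2) = (-0.4)²·Var(F_1) + (0.2)²·Var(F_2) + 2·(-0.4)·(0.2)·Cov(F_1,F_2)
= 0.16·51 + 0.04·53 + -0.16·-18 = 13.16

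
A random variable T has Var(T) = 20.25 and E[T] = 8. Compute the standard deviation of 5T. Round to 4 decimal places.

Var(5T) = (5)²·20.25 = 506.25
sd(5T) = √506.25 ≈ 22.5000

22.5000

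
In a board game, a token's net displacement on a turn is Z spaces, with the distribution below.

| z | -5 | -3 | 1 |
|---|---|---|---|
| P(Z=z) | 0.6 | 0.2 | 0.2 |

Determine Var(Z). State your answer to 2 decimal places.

5.44

E[Z] = (-5)(0.6) + (-3)(0.2) + (1)(0.2) = -3.4
E[Z²] = (-5)²(0.6) + (-3)²(0.2) + (1)²(0.2) = 17
Var(Z) = E[Z²] − (E[Z])² = 17 − (-3.4)² = 5.44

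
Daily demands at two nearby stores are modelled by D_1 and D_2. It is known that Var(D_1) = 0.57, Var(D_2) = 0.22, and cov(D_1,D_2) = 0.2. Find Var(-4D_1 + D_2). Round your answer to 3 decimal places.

Var(-4D_1 + D_2) = (-4)²·Var(D_1) + (1)²·Var(D_2) + 2·(-4)·(1)·cov(D_1,D_2)
= 16·0.57 + 1·0.22 + -8·0.2 = 7.74

7.740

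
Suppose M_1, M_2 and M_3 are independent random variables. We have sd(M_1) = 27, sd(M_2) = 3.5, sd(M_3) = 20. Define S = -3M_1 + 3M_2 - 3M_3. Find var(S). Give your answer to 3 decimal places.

var(M_1) = 729, var(M_2) = 12.25, var(M_3) = 400
By independence, var(S) = (-3)²var(M_1) + (3)²var(M_2) + (-3)²var(M_3)
= (-3)²·729 + (3)²·12.25 + (-3)²·400 = 10271.25

10271.250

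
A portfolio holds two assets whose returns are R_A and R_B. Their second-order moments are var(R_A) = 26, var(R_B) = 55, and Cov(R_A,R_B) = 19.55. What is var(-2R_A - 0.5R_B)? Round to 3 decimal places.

156.850

var(-2R_A - 0.5R_B) = (-2)²·var(R_A) + (-0.5)²·var(R_B) + 2·(-2)·(-0.5)·Cov(R_A,R_B)
= 4·26 + 0.25·55 + 2·19.55 = 156.85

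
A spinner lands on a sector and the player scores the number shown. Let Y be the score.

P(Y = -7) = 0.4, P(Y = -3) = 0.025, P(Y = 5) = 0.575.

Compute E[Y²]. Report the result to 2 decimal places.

E[Y²] = (-7)²(0.4) + (-3)²(0.025) + (5)²(0.575) = 34.2

34.20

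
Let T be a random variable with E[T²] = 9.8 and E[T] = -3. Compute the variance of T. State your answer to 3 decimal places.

0.800

Var(T) = 9.8 − (-3)² = 0.8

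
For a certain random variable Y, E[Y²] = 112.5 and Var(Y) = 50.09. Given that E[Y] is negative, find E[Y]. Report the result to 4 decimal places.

(E[Y])² = E[Y²] − Var(Y) = 112.5 − 50.09 = 62.41
E[Y] = −√62.41 = -7.9

-7.9000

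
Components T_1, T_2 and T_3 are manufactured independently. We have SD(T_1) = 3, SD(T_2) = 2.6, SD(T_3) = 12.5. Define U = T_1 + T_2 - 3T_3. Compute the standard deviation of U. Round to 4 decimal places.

37.7095

var(T_1) = 9, var(T_2) = 6.76, var(T_3) = 156.25
By independence, var(U) = (1)²var(T_1) + (1)²var(T_2) + (-3)²var(T_3)
= (1)²·9 + (1)²·6.76 + (-3)²·156.25 = 1422.01
SD(U) = √1422.01 ≈ 37.7095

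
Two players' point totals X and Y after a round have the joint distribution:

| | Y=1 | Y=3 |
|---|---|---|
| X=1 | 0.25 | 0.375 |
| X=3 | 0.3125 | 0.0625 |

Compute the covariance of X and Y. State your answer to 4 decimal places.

E[X] = 1.75,  E[Y] = 1.875
E[XY] = 2.875
Cov(X,Y) = E[XY] − E[X]E[Y] = 2.875 − (1.75)(1.875) = -0.40625

-0.4063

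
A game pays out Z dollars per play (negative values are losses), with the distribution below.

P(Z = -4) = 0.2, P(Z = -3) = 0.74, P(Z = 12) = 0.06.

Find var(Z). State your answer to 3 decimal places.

13.210

E[Z] = (-4)(0.2) + (-3)(0.74) + (12)(0.06) = -2.3
E[Z²] = (-4)²(0.2) + (-3)²(0.74) + (12)²(0.06) = 18.5
var(Z) = E[Z²] − (E[Z])² = 18.5 − (-2.3)² = 13.21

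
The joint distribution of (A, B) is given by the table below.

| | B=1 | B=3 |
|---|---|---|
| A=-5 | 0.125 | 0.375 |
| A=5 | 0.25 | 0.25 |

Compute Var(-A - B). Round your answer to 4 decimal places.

E[A] = 0,  E[B] = 2.25,  E[AB] = -1.25
Var(A) = 25 − (0)² = 25;  Var(B) = 6 − (2.25)² = 0.9375
Cov(A,B) = -1.25 − (0)(2.25) = -1.25
Var(-A - B) = (-1)²·25 + (-1)²·0.9375 + 2·(-1)·(-1)·-1.25 = 23.4375

23.4375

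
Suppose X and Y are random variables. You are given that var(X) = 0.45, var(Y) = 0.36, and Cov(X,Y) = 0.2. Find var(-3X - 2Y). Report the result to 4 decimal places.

var(-3X - 2Y) = (-3)²·var(X) + (-2)²·var(Y) + 2·(-3)·(-2)·Cov(X,Y)
= 9·0.45 + 4·0.36 + 12·0.2 = 7.89

7.8900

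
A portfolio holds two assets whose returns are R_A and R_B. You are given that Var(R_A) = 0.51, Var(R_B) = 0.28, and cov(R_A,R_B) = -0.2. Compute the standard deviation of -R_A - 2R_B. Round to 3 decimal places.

0.911

Var(-R_A - 2R_B) = (-1)²·Var(R_A) + (-2)²·Var(R_B) + 2·(-1)·(-2)·cov(R_A,R_B)
= 1·0.51 + 4·0.28 + 4·-0.2 = 0.83
sd(-R_A - 2R_B) = √0.83 ≈ 0.911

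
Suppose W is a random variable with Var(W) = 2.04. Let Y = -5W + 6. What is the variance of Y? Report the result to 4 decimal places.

51.0000

Var(-5W + 6) = (-5)²·Var(W) = 25·2.04 = 51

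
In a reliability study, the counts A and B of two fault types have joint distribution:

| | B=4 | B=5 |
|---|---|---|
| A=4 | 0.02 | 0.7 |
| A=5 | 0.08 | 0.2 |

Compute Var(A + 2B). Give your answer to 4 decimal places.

0.3536

E[A] = 4.28,  E[B] = 4.9,  E[AB] = 20.92
Var(A) = 18.52 − (4.28)² = 0.2016;  Var(B) = 24.1 − (4.9)² = 0.09
Cov(A,B) = 20.92 − (4.28)(4.9) = -0.052
Var(A + 2B) = (1)²·0.2016 + (2)²·0.09 + 2·(1)·(2)·-0.052 = 0.3536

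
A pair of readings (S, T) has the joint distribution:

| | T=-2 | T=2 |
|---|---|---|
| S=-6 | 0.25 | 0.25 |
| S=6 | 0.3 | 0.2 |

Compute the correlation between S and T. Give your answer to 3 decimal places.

E[S] = 0,  E[T] = -0.2
E[ST] = -1.2
cov(S,T) = E[ST] − E[S]E[T] = -1.2 − (0)(-0.2) = -1.2
Var(S) = 36,  Var(T) = 3.96
ρ = -1.2 / √(36·3.96) ≈ -0.101

-0.101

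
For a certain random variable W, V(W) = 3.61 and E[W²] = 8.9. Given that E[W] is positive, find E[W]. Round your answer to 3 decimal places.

2.300

(E[W])² = E[W²] − V(W) = 8.9 − 3.61 = 5.29
E[W] = √5.29 = 2.3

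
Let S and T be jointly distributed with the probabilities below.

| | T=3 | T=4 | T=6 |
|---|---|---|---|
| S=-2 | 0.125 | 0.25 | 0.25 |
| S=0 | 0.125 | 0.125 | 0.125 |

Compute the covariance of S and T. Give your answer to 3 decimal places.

E[S] = -1.25,  E[T] = 4.5
E[ST] = -5.75
Cov(S,T) = E[ST] − E[S]E[T] = -5.75 − (-1.25)(4.5) = -0.125

-0.125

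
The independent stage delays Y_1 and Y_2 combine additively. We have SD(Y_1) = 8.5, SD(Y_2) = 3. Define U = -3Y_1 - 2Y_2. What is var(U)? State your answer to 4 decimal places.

var(Y_1) = 72.25, var(Y_2) = 9
By independence, var(U) = (-3)²var(Y_1) + (-2)²var(Y_2)
= (-3)²·72.25 + (-2)²·9 = 686.25

686.2500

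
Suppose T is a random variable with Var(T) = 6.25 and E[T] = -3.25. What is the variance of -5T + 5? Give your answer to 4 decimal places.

156.2500

Var(-5T + 5) = (-5)²·Var(T) = 25·6.25 = 156.25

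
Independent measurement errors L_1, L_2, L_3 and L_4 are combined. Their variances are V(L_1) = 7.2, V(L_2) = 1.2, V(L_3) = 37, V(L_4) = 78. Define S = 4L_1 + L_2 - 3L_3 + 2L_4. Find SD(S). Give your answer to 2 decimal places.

By independence, V(S) = (4)²V(L_1) + (1)²V(L_2) + (-3)²V(L_3) + (2)²V(L_4)
= (4)²·7.2 + (1)²·1.2 + (-3)²·37 + (2)²·78 = 761.4
SD(S) = √761.4 ≈ 27.59

27.59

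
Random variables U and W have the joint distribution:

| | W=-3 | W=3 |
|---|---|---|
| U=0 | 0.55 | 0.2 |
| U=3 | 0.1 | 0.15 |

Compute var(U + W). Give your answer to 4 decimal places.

E[U] = 0.75,  E[W] = -0.9,  E[UW] = 0.45
var(U) = 2.25 − (0.75)² = 1.6875;  var(W) = 9 − (-0.9)² = 8.19
Cov(U,W) = 0.45 − (0.75)(-0.9) = 1.125
var(U + W) = (1)²·1.6875 + (1)²·8.19 + 2·(1)·(1)·1.125 = 12.1275

12.1275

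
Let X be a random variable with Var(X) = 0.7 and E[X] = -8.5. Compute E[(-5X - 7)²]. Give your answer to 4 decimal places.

1277.7500

E[-5X - 7] = -5·-8.5 − 7 = 35.5
Var(-5X - 7) = (-5)²·0.7 = 17.5
E[(-5X - 7)²] = Var((-5X - 7)) + (E[(-5X - 7)])² = 17.5 + (35.5)² = 1277.75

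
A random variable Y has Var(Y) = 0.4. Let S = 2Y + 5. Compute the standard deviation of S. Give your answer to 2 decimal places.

Var(2Y + 5) = (2)²·0.4 = 1.6
SD(S) = √1.6 ≈ 1.26

1.26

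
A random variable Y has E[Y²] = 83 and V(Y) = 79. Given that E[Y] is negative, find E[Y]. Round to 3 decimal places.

-2.000

(E[Y])² = E[Y²] − V(Y) = 83 − 79 = 4
E[Y] = −√4 = -2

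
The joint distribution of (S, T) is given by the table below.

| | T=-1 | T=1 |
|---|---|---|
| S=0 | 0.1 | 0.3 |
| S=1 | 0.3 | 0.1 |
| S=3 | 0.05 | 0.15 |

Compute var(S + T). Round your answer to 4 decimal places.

2.1900

E[S] = 1,  E[T] = 0.1,  E[ST] = 0.1
var(S) = 2.2 − (1)² = 1.2;  var(T) = 1 − (0.1)² = 0.99
Cov(S,T) = 0.1 − (1)(0.1) = 0
var(S + T) = (1)²·1.2 + (1)²·0.99 + 2·(1)·(1)·0 = 2.19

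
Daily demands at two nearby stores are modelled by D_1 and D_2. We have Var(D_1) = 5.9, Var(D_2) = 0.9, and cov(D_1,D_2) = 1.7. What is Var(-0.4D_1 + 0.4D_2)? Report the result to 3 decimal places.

0.544

Var(-0.4D_1 + 0.4D_2) = (-0.4)²·Var(D_1) + (0.4)²·Var(D_2) + 2·(-0.4)·(0.4)·cov(D_1,D_2)
= 0.16·5.9 + 0.16·0.9 + -0.32·1.7 = 0.544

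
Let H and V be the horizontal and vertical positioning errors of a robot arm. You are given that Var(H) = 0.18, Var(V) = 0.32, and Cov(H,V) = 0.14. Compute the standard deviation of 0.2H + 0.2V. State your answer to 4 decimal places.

Var(0.2H + 0.2V) = (0.2)²·Var(H) + (0.2)²·Var(V) + 2·(0.2)·(0.2)·Cov(H,V)
= 0.04·0.18 + 0.04·0.32 + 0.08·0.14 = 0.0312
SD(0.2H + 0.2V) = √0.0312 ≈ 0.1766

0.1766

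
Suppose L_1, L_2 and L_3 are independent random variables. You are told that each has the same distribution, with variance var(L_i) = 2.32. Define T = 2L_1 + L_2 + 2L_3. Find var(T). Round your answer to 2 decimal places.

20.88

By independence, var(T) = (2)²var(L_1) + (1)²var(L_2) + (2)²var(L_3)
= (2)²·2.32 + (1)²·2.32 + (2)²·2.32 = 20.88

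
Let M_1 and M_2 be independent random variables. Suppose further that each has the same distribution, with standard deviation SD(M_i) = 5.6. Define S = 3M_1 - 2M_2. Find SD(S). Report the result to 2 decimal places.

var(M_i) = (5.6)² = 31.36
By independence, var(S) = (3)²var(M_1) + (-2)²var(M_2)
= (3)²·31.36 + (-2)²·31.36 = 407.68
SD(S) = √407.68 ≈ 20.19

20.19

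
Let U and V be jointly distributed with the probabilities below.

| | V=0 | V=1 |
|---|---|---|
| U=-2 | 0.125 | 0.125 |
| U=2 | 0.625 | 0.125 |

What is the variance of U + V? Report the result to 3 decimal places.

2.688

E[U] = 1,  E[V] = 0.25,  E[UV] = 0
var(U) = 4 − (1)² = 3;  var(V) = 0.25 − (0.25)² = 0.1875
Cov(U,V) = 0 − (1)(0.25) = -0.25
var(U + V) = (1)²·3 + (1)²·0.1875 + 2·(1)·(1)·-0.25 = 2.6875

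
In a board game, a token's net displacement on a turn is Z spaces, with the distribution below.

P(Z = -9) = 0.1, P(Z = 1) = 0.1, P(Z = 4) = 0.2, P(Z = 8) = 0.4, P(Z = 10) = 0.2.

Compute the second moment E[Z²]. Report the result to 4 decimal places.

57.0000

E[Z²] = (-9)²(0.1) + (1)²(0.1) + (4)²(0.2) + (8)²(0.4) + (10)²(0.2) = 57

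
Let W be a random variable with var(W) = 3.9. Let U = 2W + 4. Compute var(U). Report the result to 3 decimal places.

15.600

var(2W + 4) = (2)²·var(W) = 4·3.9 = 15.6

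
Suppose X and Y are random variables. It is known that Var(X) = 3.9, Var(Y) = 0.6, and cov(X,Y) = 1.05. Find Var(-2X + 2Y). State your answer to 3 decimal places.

Var(-2X + 2Y) = (-2)²·Var(X) + (2)²·Var(Y) + 2·(-2)·(2)·cov(X,Y)
= 4·3.9 + 4·0.6 + -8·1.05 = 9.6

9.600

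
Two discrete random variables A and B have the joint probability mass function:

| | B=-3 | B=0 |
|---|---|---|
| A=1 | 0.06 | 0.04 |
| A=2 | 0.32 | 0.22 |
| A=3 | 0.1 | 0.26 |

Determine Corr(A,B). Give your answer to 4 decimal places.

0.2710

E[A] = 2.26,  E[B] = -1.44
E[AB] = -3
Cov(A,B) = E[AB] − E[A]E[B] = -3 − (2.26)(-1.44) = 0.2544
var(A) = 0.3924,  var(B) = 2.2464
ρ = 0.2544 / √(0.3924·2.2464) ≈ 0.2710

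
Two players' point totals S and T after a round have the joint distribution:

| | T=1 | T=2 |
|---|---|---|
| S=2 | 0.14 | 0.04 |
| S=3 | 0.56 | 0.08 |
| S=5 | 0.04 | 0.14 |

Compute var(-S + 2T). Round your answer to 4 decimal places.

0.8644

E[S] = 3.18,  E[T] = 1.26,  E[ST] = 4.2
var(S) = 10.98 − (3.18)² = 0.8676;  var(T) = 1.78 − (1.26)² = 0.1924
Cov(S,T) = 4.2 − (3.18)(1.26) = 0.1932
var(-S + 2T) = (-1)²·0.8676 + (2)²·0.1924 + 2·(-1)·(2)·0.1932 = 0.8644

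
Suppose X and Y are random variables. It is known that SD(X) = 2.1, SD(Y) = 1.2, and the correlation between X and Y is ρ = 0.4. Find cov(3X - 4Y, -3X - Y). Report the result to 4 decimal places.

var(X) = (2.1)² = 4.41;  var(Y) = (1.2)² = 1.44
cov(X,Y) = ρ·SD(X)·SD(Y) = 0.4·2.1·1.2 = 1.008
cov(3X - 4Y, -3X - Y) = (3)(-3)var(X) + (-4)(-1)var(Y) + [(3)(-1) + (-4)(-3)]cov(X,Y)
= -9·4.41 + 4·1.44 + 9·1.008 = -24.858

-24.8580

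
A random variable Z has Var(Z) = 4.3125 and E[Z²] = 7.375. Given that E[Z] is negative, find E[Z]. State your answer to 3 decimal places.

-1.750

(E[Z])² = E[Z²] − Var(Z) = 7.375 − 4.3125 = 3.0625
E[Z] = −√3.0625 = -1.75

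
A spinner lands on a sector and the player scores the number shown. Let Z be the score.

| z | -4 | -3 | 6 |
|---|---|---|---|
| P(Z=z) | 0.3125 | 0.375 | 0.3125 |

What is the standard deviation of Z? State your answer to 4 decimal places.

E[Z] = (-4)(0.3125) + (-3)(0.375) + (6)(0.3125) = -0.5
E[Z²] = (-4)²(0.3125) + (-3)²(0.375) + (6)²(0.3125) = 19.625
var(Z) = E[Z²] − (E[Z])² = 19.625 − (-0.5)² = 19.375
sd(Z) = √19.375 ≈ 4.4017

4.4017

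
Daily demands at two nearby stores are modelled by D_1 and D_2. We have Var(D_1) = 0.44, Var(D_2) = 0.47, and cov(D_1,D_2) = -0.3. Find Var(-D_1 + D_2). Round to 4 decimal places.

1.5100

Var(-D_1 + D_2) = (-1)²·Var(D_1) + (1)²·Var(D_2) + 2·(-1)·(1)·cov(D_1,D_2)
= 1·0.44 + 1·0.47 + -2·-0.3 = 1.51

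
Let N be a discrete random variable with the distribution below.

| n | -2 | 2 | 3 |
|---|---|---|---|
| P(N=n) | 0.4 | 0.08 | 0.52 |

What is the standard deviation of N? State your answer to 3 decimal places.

E[N] = (-2)(0.4) + (2)(0.08) + (3)(0.52) = 0.92
E[N²] = (-2)²(0.4) + (2)²(0.08) + (3)²(0.52) = 6.6
Var(N) = E[N²] − (E[N])² = 6.6 − (0.92)² = 5.7536
σ(N) = √5.7536 ≈ 2.399

2.399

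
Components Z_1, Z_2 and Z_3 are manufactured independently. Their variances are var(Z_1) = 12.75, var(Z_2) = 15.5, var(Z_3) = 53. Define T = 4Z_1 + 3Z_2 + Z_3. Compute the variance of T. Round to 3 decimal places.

By independence, var(T) = (4)²var(Z_1) + (3)²var(Z_2) + (1)²var(Z_3)
= (4)²·12.75 + (3)²·15.5 + (1)²·53 = 396.5

396.500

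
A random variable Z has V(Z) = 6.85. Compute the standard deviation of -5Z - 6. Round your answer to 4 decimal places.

13.0863

V(-5Z - 6) = (-5)²·6.85 = 171.25
σ(-5Z - 6) = √171.25 ≈ 13.0863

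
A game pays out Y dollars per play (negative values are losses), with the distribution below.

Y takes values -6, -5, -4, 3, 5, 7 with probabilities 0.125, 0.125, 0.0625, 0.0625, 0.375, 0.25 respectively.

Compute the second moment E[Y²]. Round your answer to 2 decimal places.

E[Y²] = (-6)²(0.125) + (-5)²(0.125) + (-4)²(0.0625) + (3)²(0.0625) + (5)²(0.375) + (7)²(0.25) = 30.8125

30.81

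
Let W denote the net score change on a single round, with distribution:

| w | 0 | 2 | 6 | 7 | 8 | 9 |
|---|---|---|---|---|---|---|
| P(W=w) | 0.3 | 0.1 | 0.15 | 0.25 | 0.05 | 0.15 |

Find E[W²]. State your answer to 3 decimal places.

E[W²] = (0)²(0.3) + (2)²(0.1) + (6)²(0.15) + (7)²(0.25) + (8)²(0.05) + (9)²(0.15) = 33.4

33.400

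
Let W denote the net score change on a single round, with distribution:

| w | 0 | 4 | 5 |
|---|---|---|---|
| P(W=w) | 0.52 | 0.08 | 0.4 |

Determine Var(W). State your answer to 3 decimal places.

5.898

E[W] = (0)(0.52) + (4)(0.08) + (5)(0.4) = 2.32
E[W²] = (0)²(0.52) + (4)²(0.08) + (5)²(0.4) = 11.28
Var(W) = E[W²] − (E[W])² = 11.28 − (2.32)² = 5.8976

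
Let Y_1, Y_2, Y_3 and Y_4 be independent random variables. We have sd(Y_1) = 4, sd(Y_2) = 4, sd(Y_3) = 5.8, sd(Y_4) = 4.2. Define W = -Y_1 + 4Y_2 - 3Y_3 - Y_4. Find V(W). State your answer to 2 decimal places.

592.40

V(Y_1) = 16, V(Y_2) = 16, V(Y_3) = 33.64, V(Y_4) = 17.64
By independence, V(W) = (-1)²V(Y_1) + (4)²V(Y_2) + (-3)²V(Y_3) + (-1)²V(Y_4)
= (-1)²·16 + (4)²·16 + (-3)²·33.64 + (-1)²·17.64 = 592.4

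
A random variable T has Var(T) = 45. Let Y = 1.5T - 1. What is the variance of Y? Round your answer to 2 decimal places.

101.25

Var(1.5T - 1) = (1.5)²·Var(T) = 2.25·45 = 101.25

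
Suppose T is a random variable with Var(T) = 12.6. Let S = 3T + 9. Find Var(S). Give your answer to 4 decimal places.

Var(3T + 9) = (3)²·Var(T) = 9·12.6 = 113.4

113.4000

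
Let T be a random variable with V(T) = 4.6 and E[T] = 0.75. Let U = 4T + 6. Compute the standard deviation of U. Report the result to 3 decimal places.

V(4T + 6) = (4)²·4.6 = 73.6
sd(U) = √73.6 ≈ 8.579

8.579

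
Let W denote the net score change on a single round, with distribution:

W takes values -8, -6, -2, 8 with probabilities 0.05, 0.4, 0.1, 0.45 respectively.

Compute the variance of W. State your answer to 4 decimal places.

46.4400

E[W] = (-8)(0.05) + (-6)(0.4) + (-2)(0.1) + (8)(0.45) = 0.6
E[W²] = (-8)²(0.05) + (-6)²(0.4) + (-2)²(0.1) + (8)²(0.45) = 46.8
V(W) = E[W²] − (E[W])² = 46.8 − (0.6)² = 46.44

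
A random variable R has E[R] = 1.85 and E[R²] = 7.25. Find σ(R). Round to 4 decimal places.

1.9564

Var(R) = 7.25 − (1.85)² = 3.8275
σ(R) = √3.8275 ≈ 1.9564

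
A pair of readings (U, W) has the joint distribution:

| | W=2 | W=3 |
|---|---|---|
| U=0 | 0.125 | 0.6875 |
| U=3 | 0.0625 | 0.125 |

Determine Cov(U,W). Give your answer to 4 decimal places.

-0.0820

E[U] = 0.5625,  E[W] = 2.8125
E[UW] = 1.5
Cov(U,W) = E[UW] − E[U]E[W] = 1.5 − (0.5625)(2.8125) = -0.08203125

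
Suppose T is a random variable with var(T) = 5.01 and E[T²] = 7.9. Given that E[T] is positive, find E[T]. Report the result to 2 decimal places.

(E[T])² = E[T²] − var(T) = 7.9 − 5.01 = 2.89
E[T] = √2.89 = 1.7

1.70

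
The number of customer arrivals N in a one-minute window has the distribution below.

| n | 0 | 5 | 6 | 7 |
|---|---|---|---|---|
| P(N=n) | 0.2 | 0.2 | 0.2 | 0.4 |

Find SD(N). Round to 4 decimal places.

2.6077

E[N] = (0)(0.2) + (5)(0.2) + (6)(0.2) + (7)(0.4) = 5
E[N²] = (0)²(0.2) + (5)²(0.2) + (6)²(0.2) + (7)²(0.4) = 31.8
Var(N) = E[N²] − (E[N])² = 31.8 − (5)² = 6.8
SD(N) = √6.8 ≈ 2.6077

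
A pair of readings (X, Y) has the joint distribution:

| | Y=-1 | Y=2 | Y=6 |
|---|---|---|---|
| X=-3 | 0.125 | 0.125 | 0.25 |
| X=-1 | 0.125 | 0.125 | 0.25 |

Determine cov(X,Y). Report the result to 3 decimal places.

0.000

E[X] = -2,  E[Y] = 3.25
E[XY] = -6.5
cov(X,Y) = E[XY] − E[X]E[Y] = -6.5 − (-2)(3.25) = 0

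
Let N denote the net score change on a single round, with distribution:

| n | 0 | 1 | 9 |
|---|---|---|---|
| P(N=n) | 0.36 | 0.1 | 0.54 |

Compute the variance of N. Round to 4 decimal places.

19.2384

E[N] = (0)(0.36) + (1)(0.1) + (9)(0.54) = 4.96
E[N²] = (0)²(0.36) + (1)²(0.1) + (9)²(0.54) = 43.84
Var(N) = E[N²] − (E[N])² = 43.84 − (4.96)² = 19.2384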